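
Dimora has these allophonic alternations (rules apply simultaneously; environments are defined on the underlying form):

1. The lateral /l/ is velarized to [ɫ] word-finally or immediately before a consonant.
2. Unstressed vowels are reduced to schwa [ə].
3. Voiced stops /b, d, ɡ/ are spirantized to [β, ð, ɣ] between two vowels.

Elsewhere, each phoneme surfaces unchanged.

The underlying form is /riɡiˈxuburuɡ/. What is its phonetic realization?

/r/ (word-initial): no rule targets it → [r].
/i/ — between /r/ and /ɡ/, in an unstressed syllable — surfaces as [ə] (rule 2).
Rule 3 applies to /ɡ/ (between /i/ and /i/: between two vowels) → [ɣ].
/i/ — between /ɡ/ and /x/, in an unstressed syllable — surfaces as [ə] (rule 2).
/x/ (between /i/ and /u/): no rule targets it → [x].
/u/ — between /x/ and /b/; rule 2 does not apply here → [u].
/b/ (between /u/ and /u/) occurs between two vowels → [β] by rule 3.
/u/ (between /b/ and /r/) occurs in an unstressed syllable → [ə] by rule 2.
/r/ stays [r].
/u/ — between /r/ and /ɡ/, in an unstressed syllable — surfaces as [ə] (rule 2).
/ɡ/ (word-final) is in the target of rule 3 but the environment (between two vowels) is not met → [ɡ].

[rəɣəˈxuβərəɡ]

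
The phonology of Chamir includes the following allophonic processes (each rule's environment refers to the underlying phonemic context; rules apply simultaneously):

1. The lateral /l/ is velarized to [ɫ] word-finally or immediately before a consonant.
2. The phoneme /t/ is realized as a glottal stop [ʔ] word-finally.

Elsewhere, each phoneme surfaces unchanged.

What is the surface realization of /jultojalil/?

/l/ (between /u/ and /t/): word-finally or immediately before a consonant, so rule 1 applies → [ɫ].
/t/ (between /l/ and /o/) fails the environment for rule 2, so it stays [t].
/l/ (between /a/ and /i/) fails the environment for rule 1, so it stays [l].
/l/ meets the environment for rule 1 (word-finally or immediately before a consonant) → [ɫ].

[juɫtojaliɫ]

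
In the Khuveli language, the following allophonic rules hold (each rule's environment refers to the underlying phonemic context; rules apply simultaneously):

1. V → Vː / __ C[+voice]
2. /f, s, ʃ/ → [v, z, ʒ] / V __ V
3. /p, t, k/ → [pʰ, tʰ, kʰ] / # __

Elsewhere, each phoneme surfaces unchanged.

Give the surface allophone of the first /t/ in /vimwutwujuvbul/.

[t]

/t/ — between /u/ and /w/; rule 3 does not apply here → [t].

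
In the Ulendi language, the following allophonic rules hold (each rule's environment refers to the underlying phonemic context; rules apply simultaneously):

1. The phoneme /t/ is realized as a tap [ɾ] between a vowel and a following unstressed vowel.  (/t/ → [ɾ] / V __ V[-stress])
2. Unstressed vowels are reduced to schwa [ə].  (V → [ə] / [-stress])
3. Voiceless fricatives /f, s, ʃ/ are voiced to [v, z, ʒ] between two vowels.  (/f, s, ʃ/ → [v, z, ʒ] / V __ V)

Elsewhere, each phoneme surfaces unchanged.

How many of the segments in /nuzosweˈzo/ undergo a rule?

Segments that undergo a rule: /u/ → [ə] (rule 2); /o/ → [ə] (rule 2); /e/ → [ə] (rule 2).
All other segments surface unchanged.

3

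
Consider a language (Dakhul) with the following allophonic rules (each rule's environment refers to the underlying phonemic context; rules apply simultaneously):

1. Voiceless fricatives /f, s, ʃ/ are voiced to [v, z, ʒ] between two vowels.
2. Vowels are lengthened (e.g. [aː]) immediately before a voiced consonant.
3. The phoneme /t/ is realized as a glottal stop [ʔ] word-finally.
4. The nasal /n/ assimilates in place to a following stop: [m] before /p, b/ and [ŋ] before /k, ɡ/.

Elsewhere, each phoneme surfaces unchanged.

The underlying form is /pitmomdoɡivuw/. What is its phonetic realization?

[pitmoːmdoːɡiːvuːw]

/p/ stays [p].
/i/ (between /p/ and /t/) fails the environment for rule 2, so it stays [i].
/t/ — between /i/ and /m/; rule 3 does not apply here → [t].
/m/ stays [m].
/o/ (between /m/ and /m/): before a voiced consonant, so rule 2 applies → [oː].
/m/ (between /o/ and /d/) is unaffected → [m].
/d/ — not in any rule's target class → [d].
/o/ (between /d/ and /ɡ/): before a voiced consonant, so rule 2 applies → [oː].
/ɡ/ (between /o/ and /i/) is unaffected → [ɡ].
/i/ — between /ɡ/ and /v/, before a voiced consonant — surfaces as [iː] (rule 2).
/v/ stays [v].
/u/ (between /v/ and /w/): before a voiced consonant, so rule 2 applies → [uː].
/w/ — not in any rule's target class → [w].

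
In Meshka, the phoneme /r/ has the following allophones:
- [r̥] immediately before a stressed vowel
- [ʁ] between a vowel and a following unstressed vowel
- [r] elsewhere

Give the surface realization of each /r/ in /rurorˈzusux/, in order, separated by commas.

[r], [ʁ], [r]

Occurrence 1 (position 1): no conditioning environment matches → elsewhere allophone [r].
Occurrence 2 (position 3): between a vowel and a following unstressed vowel → [ʁ].
Occurrence 3 (position 5): no conditioning environment matches → elsewhere allophone [r].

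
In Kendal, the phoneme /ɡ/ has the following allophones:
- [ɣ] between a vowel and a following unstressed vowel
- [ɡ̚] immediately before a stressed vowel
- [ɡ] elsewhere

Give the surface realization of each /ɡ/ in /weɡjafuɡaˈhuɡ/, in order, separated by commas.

Occurrence 1 (position 3): no conditioning environment matches → elsewhere allophone [ɡ].
Occurrence 2 (position 8): between a vowel and a following unstressed vowel → [ɣ].
Occurrence 3 (position 12): no conditioning environment matches → elsewhere allophone [ɡ].

[ɡ], [ɣ], [ɡ]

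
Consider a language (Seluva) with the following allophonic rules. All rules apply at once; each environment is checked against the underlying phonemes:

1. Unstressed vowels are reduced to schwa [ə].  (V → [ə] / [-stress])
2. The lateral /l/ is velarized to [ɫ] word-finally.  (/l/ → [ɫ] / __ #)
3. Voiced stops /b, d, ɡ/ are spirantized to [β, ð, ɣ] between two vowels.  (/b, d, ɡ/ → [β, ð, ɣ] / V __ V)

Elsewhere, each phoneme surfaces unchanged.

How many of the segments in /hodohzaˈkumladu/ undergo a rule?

Segments that undergo a rule: /o/ → [ə] (rule 1); /d/ → [ð] (rule 3); /o/ → [ə] (rule 1); /a/ → [ə] (rule 1); /a/ → [ə] (rule 1); /d/ → [ð] (rule 3); /u/ → [ə] (rule 1).
All other segments surface unchanged.

7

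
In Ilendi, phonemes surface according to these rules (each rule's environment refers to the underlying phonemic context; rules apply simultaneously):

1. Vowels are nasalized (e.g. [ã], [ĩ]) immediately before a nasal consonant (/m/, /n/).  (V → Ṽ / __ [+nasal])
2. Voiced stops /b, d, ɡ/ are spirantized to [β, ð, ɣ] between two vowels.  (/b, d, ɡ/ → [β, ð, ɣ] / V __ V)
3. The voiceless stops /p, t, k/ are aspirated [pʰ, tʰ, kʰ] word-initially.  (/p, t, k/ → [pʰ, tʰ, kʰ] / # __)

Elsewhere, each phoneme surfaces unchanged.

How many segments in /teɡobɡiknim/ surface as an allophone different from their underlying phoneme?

Segments that undergo a rule: /t/ → [tʰ] (rule 3); /ɡ/ → [ɣ] (rule 2); /i/ → [ĩ] (rule 1).
All other segments surface unchanged.

3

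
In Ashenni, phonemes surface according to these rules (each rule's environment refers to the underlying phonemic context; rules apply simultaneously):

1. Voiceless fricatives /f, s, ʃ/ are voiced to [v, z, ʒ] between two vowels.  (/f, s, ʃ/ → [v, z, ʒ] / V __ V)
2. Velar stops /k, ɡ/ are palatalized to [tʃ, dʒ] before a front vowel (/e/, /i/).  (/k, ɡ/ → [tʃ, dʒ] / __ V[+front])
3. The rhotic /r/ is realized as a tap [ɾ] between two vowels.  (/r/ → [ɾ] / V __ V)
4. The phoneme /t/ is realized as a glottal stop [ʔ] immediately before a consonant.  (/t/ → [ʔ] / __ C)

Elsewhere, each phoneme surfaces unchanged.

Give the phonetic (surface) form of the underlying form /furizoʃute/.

/f/ (word-initial) is in the target of rule 1 but the environment (between two vowels) is not met → [f].
/u/ (between /f/ and /r/) is unaffected → [u].
/r/ meets the environment for rule 3 (between two vowels) → [ɾ].
/i/ (between /r/ and /z/) is unaffected → [i].
/z/ (between /i/ and /o/): no rule targets it → [z].
/o/ (between /z/ and /ʃ/): no rule targets it → [o].
/ʃ/ meets the environment for rule 1 (between two vowels) → [ʒ].
/u/ stays [u].
/t/ (between /u/ and /e/): rule 4 targets it, but not immediately before a consonant → unchanged [t].
/e/ — not in any rule's target class → [e].

[fuɾizoʒute]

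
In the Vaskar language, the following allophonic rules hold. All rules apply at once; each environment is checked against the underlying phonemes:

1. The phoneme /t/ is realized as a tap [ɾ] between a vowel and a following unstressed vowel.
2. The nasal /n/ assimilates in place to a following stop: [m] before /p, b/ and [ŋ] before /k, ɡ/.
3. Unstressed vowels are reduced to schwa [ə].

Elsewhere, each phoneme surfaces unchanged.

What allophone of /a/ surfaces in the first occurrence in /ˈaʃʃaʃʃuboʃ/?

[a]

/a/ (word-initial) is in the target of rule 3 but the environment (in an unstressed syllable) is not met → [a].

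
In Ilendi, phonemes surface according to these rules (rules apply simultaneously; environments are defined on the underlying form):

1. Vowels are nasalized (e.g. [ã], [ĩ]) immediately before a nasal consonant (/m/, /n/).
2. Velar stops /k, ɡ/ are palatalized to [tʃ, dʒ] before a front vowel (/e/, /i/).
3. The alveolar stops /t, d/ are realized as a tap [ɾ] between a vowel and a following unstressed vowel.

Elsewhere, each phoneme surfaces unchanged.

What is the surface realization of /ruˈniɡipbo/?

[rũˈnidʒipbo]

/r/ — not in any rule's target class → [r].
/u/ — between /r/ and /n/, before a nasal consonant — surfaces as [ũ] (rule 1).
/n/ — not in any rule's target class → [n].
/i/ (between /n/ and /ɡ/) fails the environment for rule 1, so it stays [i].
/ɡ/ meets the environment for rule 2 (before a front vowel) → [dʒ].
/i/ (between /ɡ/ and /p/): rule 1 targets it, but not before a nasal consonant → unchanged [i].
/p/ stays [p].
/b/ — not in any rule's target class → [b].
/o/ (word-final) fails the environment for rule 1, so it stays [o].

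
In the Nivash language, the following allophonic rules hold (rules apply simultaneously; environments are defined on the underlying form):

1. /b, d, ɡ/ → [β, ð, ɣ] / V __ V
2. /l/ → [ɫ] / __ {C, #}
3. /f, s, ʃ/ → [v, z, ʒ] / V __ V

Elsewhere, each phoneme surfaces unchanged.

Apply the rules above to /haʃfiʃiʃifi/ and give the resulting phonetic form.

/h/ — not in any rule's target class → [h].
/a/ (between /h/ and /ʃ/) is unaffected → [a].
/ʃ/ (between /a/ and /f/) is in the target of rule 3 but the environment (between two vowels) is not met → [ʃ].
/f/ (between /ʃ/ and /i/): rule 3 targets it, but not between two vowels → unchanged [f].
/i/ (between /f/ and /ʃ/): no rule targets it → [i].
/ʃ/ meets the environment for rule 3 (between two vowels) → [ʒ].
/i/ — not in any rule's target class → [i].
/ʃ/ — between /i/ and /i/, between two vowels — surfaces as [ʒ] (rule 3).
/i/ stays [i].
/f/ — between /i/ and /i/, between two vowels — surfaces as [v] (rule 3).
/i/ stays [i].

[haʃfiʒiʒivi]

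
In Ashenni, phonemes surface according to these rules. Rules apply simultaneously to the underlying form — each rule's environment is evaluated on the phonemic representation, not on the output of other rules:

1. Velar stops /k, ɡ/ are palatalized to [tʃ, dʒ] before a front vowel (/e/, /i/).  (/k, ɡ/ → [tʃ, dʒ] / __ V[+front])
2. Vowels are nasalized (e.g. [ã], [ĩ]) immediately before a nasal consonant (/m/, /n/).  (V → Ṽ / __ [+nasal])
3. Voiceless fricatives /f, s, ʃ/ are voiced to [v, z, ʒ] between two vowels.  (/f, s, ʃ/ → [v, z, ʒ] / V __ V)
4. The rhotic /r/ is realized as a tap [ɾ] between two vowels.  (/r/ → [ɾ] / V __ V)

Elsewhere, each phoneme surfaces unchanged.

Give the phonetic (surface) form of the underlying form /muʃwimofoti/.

[muʃwĩmovoti]

/m/ (word-initial): no rule targets it → [m].
/u/ (between /m/ and /ʃ/): rule 2 targets it, but not before a nasal consonant → unchanged [u].
/ʃ/ (between /u/ and /w/) fails the environment for rule 3, so it stays [ʃ].
/w/ stays [w].
/i/ meets the environment for rule 2 (before a nasal consonant) → [ĩ].
/m/ (between /i/ and /o/): no rule targets it → [m].
/o/ (between /m/ and /f/) is in the target of rule 2 but the environment (before a nasal consonant) is not met → [o].
/f/ — between /o/ and /o/, between two vowels — surfaces as [v] (rule 3).
/o/ (between /f/ and /t/) fails the environment for rule 2, so it stays [o].
/t/ (between /o/ and /i/): no rule targets it → [t].
/i/ (word-final): rule 2 targets it, but not before a nasal consonant → unchanged [i].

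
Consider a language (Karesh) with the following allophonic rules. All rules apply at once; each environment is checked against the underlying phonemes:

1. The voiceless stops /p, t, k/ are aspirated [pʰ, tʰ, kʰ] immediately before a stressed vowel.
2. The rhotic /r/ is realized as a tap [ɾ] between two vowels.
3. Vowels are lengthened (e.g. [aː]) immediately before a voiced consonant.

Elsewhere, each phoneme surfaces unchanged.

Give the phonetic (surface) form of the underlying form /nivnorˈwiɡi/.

/i/ (between /n/ and /v/): before a voiced consonant, so rule 3 applies → [iː].
/o/ (between /n/ and /r/): before a voiced consonant, so rule 3 applies → [oː].
/r/ (between /o/ and /w/): rule 2 targets it, but not between two vowels → unchanged [r].
Rule 3 applies to /i/ (between /w/ and /ɡ/: before a voiced consonant) → [iː].
/i/ — word-final; rule 3 does not apply here → [i].

[niːvnoːrˈwiːɡi]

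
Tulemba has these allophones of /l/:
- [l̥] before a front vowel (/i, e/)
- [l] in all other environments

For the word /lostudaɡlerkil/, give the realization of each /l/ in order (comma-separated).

[l], [l̥], [l]

Occurrence 1 (position 1): no conditioning environment matches → elsewhere allophone [l].
Occurrence 2 (position 9): before a front vowel (/i, e/) → [l̥].
Occurrence 3 (position 14): no conditioning environment matches → elsewhere allophone [l].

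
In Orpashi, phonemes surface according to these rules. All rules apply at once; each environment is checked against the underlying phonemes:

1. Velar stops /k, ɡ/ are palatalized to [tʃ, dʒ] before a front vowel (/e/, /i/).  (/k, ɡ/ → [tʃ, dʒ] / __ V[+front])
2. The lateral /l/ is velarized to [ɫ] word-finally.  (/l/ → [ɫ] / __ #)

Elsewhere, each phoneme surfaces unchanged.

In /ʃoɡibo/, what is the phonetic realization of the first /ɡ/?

/ɡ/ (between /o/ and /i/): before a front vowel, so rule 1 applies → [dʒ].

[dʒ]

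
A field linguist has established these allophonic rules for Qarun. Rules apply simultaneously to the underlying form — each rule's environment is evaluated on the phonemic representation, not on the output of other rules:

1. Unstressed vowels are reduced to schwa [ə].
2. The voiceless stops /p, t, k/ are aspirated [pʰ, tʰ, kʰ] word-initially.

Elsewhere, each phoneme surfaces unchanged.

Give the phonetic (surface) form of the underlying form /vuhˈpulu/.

/v/ stays [v].
/u/ meets the environment for rule 1 (in an unstressed syllable) → [ə].
/h/ (between /u/ and /p/): no rule targets it → [h].
/p/ (between /h/ and /u/) fails the environment for rule 2, so it stays [p].
/u/ — between /p/ and /l/; rule 1 does not apply here → [u].
/l/ — not in any rule's target class → [l].
/u/ meets the environment for rule 1 (in an unstressed syllable) → [ə].

[vəhˈpulə]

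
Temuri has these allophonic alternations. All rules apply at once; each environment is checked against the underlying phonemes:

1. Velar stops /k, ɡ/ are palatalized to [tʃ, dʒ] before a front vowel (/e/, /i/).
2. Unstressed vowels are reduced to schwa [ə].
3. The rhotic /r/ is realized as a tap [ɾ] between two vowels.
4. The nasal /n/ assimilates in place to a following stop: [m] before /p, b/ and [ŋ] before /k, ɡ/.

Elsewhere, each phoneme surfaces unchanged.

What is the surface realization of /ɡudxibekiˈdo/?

[ɡədxəbətʃəˈdo]

/ɡ/ (word-initial) fails the environment for rule 1, so it stays [ɡ].
/u/ — between /ɡ/ and /d/, in an unstressed syllable — surfaces as [ə] (rule 2).
/d/ — not in any rule's target class → [d].
/x/ (between /d/ and /i/) is unaffected → [x].
Rule 2 applies to /i/ (between /x/ and /b/: in an unstressed syllable) → [ə].
/b/ stays [b].
/e/ — between /b/ and /k/, in an unstressed syllable — surfaces as [ə] (rule 2).
Rule 1 applies to /k/ (between /e/ and /i/: before a front vowel) → [tʃ].
/i/ meets the environment for rule 2 (in an unstressed syllable) → [ə].
/d/ (between /i/ and /o/) is unaffected → [d].
/o/ (word-final) fails the environment for rule 2, so it stays [o].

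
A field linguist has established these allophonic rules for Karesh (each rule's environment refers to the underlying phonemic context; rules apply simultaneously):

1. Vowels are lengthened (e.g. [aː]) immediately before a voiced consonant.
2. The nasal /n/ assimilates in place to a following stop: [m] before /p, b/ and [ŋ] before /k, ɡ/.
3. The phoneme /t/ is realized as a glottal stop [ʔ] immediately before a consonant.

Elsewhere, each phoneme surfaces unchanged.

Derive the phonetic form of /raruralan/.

/r/ stays [r].
/a/ (between /r/ and /r/): before a voiced consonant, so rule 1 applies → [aː].
/r/ (between /a/ and /u/): no rule targets it → [r].
Rule 1 applies to /u/ (between /r/ and /r/: before a voiced consonant) → [uː].
/r/ (between /u/ and /a/): no rule targets it → [r].
Rule 1 applies to /a/ (between /r/ and /l/: before a voiced consonant) → [aː].
/l/ stays [l].
Rule 1 applies to /a/ (between /l/ and /n/: before a voiced consonant) → [aː].
/n/ (word-final) is in the target of rule 2 but the environment (before a labial or velar stop) is not met → [n].

[raːruːraːlaːn]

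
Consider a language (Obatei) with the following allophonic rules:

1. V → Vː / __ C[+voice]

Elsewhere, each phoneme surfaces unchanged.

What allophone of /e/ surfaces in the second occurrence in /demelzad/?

/e/ meets the environment for rule 1 (before a voiced consonant) → [eː].

[eː]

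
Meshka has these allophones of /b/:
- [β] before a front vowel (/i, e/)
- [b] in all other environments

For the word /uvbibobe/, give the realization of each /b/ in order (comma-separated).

Occurrence 1 (position 3): before a front vowel (/i, e/) → [β].
Occurrence 2 (position 5): no conditioning environment matches → elsewhere allophone [b].
Occurrence 3 (position 7): before a front vowel (/i, e/) → [β].

[β], [b], [β]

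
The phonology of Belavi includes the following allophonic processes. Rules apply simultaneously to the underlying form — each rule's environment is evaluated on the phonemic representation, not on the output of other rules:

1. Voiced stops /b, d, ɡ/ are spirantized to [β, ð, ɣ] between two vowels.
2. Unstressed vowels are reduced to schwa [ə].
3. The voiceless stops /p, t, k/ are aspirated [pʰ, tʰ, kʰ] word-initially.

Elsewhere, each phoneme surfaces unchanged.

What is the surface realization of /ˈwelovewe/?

/w/ (word-initial) is unaffected → [w].
/e/ (between /w/ and /l/) fails the environment for rule 2, so it stays [e].
/l/ (between /e/ and /o/) is unaffected → [l].
Rule 2 applies to /o/ (between /l/ and /v/: in an unstressed syllable) → [ə].
/v/ — not in any rule's target class → [v].
/e/ meets the environment for rule 2 (in an unstressed syllable) → [ə].
/w/ (between /e/ and /e/): no rule targets it → [w].
Rule 2 applies to /e/ (word-final: in an unstressed syllable) → [ə].

[ˈweləvəwə]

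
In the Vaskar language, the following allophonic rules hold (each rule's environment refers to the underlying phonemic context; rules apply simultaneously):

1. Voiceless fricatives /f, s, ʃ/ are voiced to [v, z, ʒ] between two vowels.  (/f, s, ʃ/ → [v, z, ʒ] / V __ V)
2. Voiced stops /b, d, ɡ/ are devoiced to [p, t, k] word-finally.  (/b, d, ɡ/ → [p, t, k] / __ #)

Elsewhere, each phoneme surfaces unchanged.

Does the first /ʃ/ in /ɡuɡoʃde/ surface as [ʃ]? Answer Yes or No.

Yes

/ʃ/ (between /o/ and /d/): rule 1 targets it, but not between two vowels → unchanged [ʃ].
The actual realization is [ʃ], which matches [ʃ].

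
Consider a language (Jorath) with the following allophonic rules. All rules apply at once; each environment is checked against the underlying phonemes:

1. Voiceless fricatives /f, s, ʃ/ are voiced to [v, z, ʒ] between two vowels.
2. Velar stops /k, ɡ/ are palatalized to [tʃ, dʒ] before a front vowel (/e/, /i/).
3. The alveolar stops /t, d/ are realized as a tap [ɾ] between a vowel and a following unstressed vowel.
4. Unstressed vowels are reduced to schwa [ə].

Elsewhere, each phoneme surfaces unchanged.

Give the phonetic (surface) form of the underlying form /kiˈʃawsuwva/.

/k/ — word-initial, before a front vowel — surfaces as [tʃ] (rule 2).
/i/ meets the environment for rule 4 (in an unstressed syllable) → [ə].
/ʃ/ (between /i/ and /a/) occurs between two vowels → [ʒ] by rule 1.
/a/ — between /ʃ/ and /w/; rule 4 does not apply here → [a].
/s/ — between /w/ and /u/; rule 1 does not apply here → [s].
/u/ (between /s/ and /w/): in an unstressed syllable, so rule 4 applies → [ə].
/a/ — word-final, in an unstressed syllable — surfaces as [ə] (rule 4).

[tʃəˈʒawsəwvə]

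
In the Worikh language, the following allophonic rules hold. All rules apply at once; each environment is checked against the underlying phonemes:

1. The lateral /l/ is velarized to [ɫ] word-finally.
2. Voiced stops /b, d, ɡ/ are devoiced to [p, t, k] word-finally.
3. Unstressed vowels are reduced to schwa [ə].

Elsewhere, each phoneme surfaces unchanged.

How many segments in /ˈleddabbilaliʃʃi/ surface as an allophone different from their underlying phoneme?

5

Segments that undergo a rule: /a/ → [ə] (rule 3); /i/ → [ə] (rule 3); /a/ → [ə] (rule 3); /i/ → [ə] (rule 3); /i/ → [ə] (rule 3).
All other segments surface unchanged.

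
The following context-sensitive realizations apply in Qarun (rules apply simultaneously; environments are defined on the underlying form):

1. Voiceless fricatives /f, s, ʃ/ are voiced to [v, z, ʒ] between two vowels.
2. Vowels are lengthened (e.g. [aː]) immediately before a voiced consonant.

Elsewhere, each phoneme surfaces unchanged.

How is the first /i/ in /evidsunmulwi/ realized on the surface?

/i/ — between /v/ and /d/, before a voiced consonant — surfaces as [iː] (rule 2).

[iː]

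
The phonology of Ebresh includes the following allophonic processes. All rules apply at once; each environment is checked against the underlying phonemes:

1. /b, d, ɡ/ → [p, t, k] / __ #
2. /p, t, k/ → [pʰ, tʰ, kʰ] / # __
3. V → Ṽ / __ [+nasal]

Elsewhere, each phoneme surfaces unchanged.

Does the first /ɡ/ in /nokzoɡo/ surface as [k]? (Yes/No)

/ɡ/ (between /o/ and /o/) is in the target of rule 1 but the environment (word-finally) is not met → [ɡ].
The actual realization is [ɡ], not [k].

No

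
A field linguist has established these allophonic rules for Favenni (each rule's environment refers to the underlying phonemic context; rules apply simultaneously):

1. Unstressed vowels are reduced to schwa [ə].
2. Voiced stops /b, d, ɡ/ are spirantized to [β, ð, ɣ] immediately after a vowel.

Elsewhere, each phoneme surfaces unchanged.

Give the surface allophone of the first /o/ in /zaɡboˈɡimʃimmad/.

/o/ (between /b/ and /ɡ/) occurs in an unstressed syllable → [ə] by rule 1.

[ə]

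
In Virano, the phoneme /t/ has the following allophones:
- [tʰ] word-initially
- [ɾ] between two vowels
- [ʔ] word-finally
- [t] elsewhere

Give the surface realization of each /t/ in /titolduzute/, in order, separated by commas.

[tʰ], [ɾ], [ɾ]

Occurrence 1 (position 1): word-initially → [tʰ].
Occurrence 2 (position 3): between two vowels → [ɾ].
Occurrence 3 (position 10): between two vowels → [ɾ].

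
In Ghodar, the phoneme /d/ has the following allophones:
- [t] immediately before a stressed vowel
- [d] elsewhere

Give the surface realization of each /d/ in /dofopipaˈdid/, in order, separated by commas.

[d], [t], [d]

Occurrence 1 (position 1): no conditioning environment matches → elsewhere allophone [d].
Occurrence 2 (position 9): immediately before a stressed vowel → [t].
Occurrence 3 (position 11): no conditioning environment matches → elsewhere allophone [d].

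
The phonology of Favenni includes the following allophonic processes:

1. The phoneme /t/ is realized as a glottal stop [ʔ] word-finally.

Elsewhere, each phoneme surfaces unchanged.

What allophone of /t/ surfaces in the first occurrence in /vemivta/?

/t/ (between /v/ and /a/) is in the target of rule 1 but the environment (word-finally) is not met → [t].

[t]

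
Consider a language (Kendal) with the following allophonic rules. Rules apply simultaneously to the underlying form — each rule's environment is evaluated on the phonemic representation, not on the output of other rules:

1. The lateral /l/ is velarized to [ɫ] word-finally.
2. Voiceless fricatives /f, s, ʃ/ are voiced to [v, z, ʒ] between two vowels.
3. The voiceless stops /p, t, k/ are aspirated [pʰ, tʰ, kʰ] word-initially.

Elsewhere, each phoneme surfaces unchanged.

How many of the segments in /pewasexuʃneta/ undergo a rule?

Segments that undergo a rule: /p/ → [pʰ] (rule 3); /s/ → [z] (rule 2).
All other segments surface unchanged.

2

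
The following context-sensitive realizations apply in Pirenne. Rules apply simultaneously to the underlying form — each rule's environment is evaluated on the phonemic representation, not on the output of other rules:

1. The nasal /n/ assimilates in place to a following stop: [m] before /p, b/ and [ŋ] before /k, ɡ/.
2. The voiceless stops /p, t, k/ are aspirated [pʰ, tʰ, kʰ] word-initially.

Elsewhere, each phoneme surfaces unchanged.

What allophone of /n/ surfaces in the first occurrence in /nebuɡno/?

[n]

/n/ (word-initial) fails the environment for rule 1, so it stays [n].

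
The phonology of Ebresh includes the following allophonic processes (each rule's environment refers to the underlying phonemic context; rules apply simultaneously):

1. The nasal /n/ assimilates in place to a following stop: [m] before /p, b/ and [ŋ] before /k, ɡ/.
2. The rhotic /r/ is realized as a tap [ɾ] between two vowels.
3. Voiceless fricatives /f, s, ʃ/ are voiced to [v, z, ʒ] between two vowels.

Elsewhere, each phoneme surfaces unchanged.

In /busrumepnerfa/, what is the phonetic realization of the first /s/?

/s/ (between /u/ and /r/) fails the environment for rule 3, so it stays [s].

[s]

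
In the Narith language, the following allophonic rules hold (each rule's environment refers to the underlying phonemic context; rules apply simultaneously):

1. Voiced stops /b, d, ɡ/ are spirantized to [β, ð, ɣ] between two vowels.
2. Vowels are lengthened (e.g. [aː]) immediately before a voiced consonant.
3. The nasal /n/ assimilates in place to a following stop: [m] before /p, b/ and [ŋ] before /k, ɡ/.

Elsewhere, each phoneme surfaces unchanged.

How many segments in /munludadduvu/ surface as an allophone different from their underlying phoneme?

5

Segments that undergo a rule: /u/ → [uː] (rule 2); /u/ → [uː] (rule 2); /d/ → [ð] (rule 1); /a/ → [aː] (rule 2); /u/ → [uː] (rule 2).
All other segments surface unchanged.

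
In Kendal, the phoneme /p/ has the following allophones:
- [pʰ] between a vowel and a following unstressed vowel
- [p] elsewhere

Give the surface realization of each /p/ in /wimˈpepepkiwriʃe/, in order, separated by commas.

Occurrence 1 (position 4): no conditioning environment matches → elsewhere allophone [p].
Occurrence 2 (position 6): between a vowel and a following unstressed vowel → [pʰ].
Occurrence 3 (position 8): no conditioning environment matches → elsewhere allophone [p].

[p], [pʰ], [p]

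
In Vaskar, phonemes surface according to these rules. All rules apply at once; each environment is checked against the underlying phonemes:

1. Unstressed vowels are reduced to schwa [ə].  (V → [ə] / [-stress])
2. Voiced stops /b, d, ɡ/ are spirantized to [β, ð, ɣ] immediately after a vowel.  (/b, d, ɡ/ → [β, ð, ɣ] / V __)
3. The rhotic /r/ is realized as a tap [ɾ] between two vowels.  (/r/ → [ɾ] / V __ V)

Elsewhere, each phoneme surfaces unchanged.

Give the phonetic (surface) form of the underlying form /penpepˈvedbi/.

/p/ — not in any rule's target class → [p].
Rule 1 applies to /e/ (between /p/ and /n/: in an unstressed syllable) → [ə].
/n/ stays [n].
/p/ (between /n/ and /e/): no rule targets it → [p].
/e/ meets the environment for rule 1 (in an unstressed syllable) → [ə].
/p/ (between /e/ and /v/) is unaffected → [p].
/v/ — not in any rule's target class → [v].
/e/ (between /v/ and /d/) is in the target of rule 1 but the environment (in an unstressed syllable) is not met → [e].
/d/ meets the environment for rule 2 (immediately after a vowel) → [ð].
/b/ (between /d/ and /i/) fails the environment for rule 2, so it stays [b].
/i/ (word-final): in an unstressed syllable, so rule 1 applies → [ə].

[pənpəpˈveðbə]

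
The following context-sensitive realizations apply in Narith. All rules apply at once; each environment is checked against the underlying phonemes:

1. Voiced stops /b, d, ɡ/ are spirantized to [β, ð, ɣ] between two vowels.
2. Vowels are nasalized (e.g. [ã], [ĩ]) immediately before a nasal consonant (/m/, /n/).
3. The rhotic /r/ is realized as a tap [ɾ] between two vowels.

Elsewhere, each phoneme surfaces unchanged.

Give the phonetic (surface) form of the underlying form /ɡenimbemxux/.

[ɡẽnĩmbẽmxux]

/ɡ/ (word-initial): rule 1 targets it, but not between two vowels → unchanged [ɡ].
/e/ (between /ɡ/ and /n/): before a nasal consonant, so rule 2 applies → [ẽ].
/i/ — between /n/ and /m/, before a nasal consonant — surfaces as [ĩ] (rule 2).
/b/ — between /m/ and /e/; rule 1 does not apply here → [b].
/e/ meets the environment for rule 2 (before a nasal consonant) → [ẽ].
/u/ — between /x/ and /x/; rule 2 does not apply here → [u].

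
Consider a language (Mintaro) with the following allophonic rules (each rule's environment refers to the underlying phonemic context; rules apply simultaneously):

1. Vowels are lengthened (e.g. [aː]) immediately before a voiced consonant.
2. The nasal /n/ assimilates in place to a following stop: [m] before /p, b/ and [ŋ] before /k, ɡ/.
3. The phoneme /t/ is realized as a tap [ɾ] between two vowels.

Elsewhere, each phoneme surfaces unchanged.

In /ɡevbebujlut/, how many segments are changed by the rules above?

Segments that undergo a rule: /e/ → [eː] (rule 1); /e/ → [eː] (rule 1); /u/ → [uː] (rule 1).
All other segments surface unchanged.

3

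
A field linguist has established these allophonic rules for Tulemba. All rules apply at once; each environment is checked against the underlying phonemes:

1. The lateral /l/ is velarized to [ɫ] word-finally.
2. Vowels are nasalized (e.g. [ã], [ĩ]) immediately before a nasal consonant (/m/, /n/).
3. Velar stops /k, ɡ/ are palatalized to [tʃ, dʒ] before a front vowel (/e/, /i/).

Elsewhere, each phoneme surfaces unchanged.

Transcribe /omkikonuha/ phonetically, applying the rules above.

/o/ meets the environment for rule 2 (before a nasal consonant) → [õ].
/k/ (between /m/ and /i/): before a front vowel, so rule 3 applies → [tʃ].
/i/ — between /k/ and /k/; rule 2 does not apply here → [i].
/k/ (between /i/ and /o/) is in the target of rule 3 but the environment (before a front vowel) is not met → [k].
Rule 2 applies to /o/ (between /k/ and /n/: before a nasal consonant) → [õ].
/u/ — between /n/ and /h/; rule 2 does not apply here → [u].
/a/ (word-final) fails the environment for rule 2, so it stays [a].

[õmtʃikõnuha]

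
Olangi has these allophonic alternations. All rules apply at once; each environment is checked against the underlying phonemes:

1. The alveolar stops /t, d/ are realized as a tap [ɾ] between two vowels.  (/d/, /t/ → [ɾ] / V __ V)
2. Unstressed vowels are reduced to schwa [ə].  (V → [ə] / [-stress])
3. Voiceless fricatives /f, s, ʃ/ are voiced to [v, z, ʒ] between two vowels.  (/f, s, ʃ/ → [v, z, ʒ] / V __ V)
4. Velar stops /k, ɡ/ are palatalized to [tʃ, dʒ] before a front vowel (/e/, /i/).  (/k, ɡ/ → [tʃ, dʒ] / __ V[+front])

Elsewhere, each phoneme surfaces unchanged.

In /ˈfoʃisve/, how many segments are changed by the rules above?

3

Segments that undergo a rule: /ʃ/ → [ʒ] (rule 3); /i/ → [ə] (rule 2); /e/ → [ə] (rule 2).
All other segments surface unchanged.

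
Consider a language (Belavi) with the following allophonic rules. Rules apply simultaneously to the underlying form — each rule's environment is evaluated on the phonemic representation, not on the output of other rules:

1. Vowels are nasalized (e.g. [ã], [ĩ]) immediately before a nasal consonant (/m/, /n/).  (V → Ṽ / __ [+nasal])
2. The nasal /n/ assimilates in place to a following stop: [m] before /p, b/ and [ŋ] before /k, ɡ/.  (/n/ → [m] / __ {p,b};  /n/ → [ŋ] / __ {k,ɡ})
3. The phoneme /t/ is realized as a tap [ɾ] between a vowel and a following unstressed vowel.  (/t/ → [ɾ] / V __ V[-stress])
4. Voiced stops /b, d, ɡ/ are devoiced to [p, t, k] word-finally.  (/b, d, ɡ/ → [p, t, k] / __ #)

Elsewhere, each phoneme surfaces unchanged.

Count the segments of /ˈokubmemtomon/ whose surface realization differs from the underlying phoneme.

Segments that undergo a rule: /e/ → [ẽ] (rule 1); /o/ → [õ] (rule 1); /o/ → [õ] (rule 1).
All other segments surface unchanged.

3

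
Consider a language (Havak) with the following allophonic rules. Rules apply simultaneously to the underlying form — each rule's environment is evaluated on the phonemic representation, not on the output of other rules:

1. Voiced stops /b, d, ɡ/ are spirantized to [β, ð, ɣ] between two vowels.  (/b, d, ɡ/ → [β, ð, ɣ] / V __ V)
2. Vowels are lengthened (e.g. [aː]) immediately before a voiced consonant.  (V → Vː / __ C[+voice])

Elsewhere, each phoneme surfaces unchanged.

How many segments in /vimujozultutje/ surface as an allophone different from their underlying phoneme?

Segments that undergo a rule: /i/ → [iː] (rule 2); /u/ → [uː] (rule 2); /o/ → [oː] (rule 2); /u/ → [uː] (rule 2).
All other segments surface unchanged.

4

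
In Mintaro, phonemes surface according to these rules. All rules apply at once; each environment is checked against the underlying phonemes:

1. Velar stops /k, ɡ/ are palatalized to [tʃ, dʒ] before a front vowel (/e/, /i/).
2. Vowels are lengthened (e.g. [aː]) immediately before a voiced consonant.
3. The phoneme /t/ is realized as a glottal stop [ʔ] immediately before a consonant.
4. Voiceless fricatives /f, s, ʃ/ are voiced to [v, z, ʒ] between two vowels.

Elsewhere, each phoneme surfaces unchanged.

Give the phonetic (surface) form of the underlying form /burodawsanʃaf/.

/b/ (word-initial): no rule targets it → [b].
/u/ meets the environment for rule 2 (before a voiced consonant) → [uː].
/r/ (between /u/ and /o/): no rule targets it → [r].
/o/ (between /r/ and /d/) occurs before a voiced consonant → [oː] by rule 2.
/d/ — not in any rule's target class → [d].
/a/ (between /d/ and /w/) occurs before a voiced consonant → [aː] by rule 2.
/w/ stays [w].
/s/ (between /w/ and /a/) is in the target of rule 4 but the environment (between two vowels) is not met → [s].
/a/ (between /s/ and /n/) occurs before a voiced consonant → [aː] by rule 2.
/n/ (between /a/ and /ʃ/) is unaffected → [n].
/ʃ/ (between /n/ and /a/) fails the environment for rule 4, so it stays [ʃ].
/a/ (between /ʃ/ and /f/) fails the environment for rule 2, so it stays [a].
/f/ (word-final): rule 4 targets it, but not between two vowels → unchanged [f].

[buːroːdaːwsaːnʃaf]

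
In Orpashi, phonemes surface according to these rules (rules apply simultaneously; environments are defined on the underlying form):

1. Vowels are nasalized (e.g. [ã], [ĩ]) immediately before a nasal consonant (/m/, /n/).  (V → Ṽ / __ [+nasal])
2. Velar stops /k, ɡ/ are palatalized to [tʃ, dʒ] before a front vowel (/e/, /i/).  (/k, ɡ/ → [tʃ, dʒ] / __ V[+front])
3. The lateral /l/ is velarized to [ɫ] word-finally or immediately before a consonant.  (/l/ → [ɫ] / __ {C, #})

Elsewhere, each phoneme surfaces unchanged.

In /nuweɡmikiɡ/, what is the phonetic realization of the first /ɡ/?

/ɡ/ (between /e/ and /m/) is in the target of rule 2 but the environment (before a front vowel) is not met → [ɡ].

[ɡ]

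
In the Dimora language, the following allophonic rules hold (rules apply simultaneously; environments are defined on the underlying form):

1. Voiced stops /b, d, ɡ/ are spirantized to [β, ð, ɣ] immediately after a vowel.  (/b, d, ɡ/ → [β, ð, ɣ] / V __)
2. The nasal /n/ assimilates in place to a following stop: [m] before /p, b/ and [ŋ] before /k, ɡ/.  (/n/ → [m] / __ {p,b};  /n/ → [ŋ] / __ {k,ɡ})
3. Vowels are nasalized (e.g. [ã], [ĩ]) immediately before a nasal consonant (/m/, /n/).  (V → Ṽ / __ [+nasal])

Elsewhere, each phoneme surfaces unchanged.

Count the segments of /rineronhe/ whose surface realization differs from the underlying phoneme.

2

Segments that undergo a rule: /i/ → [ĩ] (rule 3); /o/ → [õ] (rule 3).
All other segments surface unchanged.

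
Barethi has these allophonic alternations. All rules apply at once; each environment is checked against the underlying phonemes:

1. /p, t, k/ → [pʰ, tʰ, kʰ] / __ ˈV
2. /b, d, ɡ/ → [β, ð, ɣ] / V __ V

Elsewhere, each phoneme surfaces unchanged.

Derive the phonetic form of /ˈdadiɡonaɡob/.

/d/ — word-initial; rule 2 does not apply here → [d].
/a/ — not in any rule's target class → [a].
/d/ — between /a/ and /i/, between two vowels — surfaces as [ð] (rule 2).
/i/ (between /d/ and /ɡ/) is unaffected → [i].
/ɡ/ meets the environment for rule 2 (between two vowels) → [ɣ].
/o/ stays [o].
/n/ stays [n].
/a/ (between /n/ and /ɡ/) is unaffected → [a].
/ɡ/ meets the environment for rule 2 (between two vowels) → [ɣ].
/o/ (between /ɡ/ and /b/): no rule targets it → [o].
/b/ — word-final; rule 2 does not apply here → [b].

[ˈdaðiɣonaɣob]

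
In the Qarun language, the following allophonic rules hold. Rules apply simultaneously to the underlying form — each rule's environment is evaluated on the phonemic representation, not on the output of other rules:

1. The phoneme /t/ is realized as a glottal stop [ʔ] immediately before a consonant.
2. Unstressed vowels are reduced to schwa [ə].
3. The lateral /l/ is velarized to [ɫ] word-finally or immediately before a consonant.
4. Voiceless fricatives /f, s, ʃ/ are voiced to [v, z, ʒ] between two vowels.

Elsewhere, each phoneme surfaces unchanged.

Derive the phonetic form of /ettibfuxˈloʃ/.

/e/ meets the environment for rule 2 (in an unstressed syllable) → [ə].
/t/ meets the environment for rule 1 (immediately before a consonant) → [ʔ].
/t/ (between /t/ and /i/) fails the environment for rule 1, so it stays [t].
/i/ — between /t/ and /b/, in an unstressed syllable — surfaces as [ə] (rule 2).
/b/ stays [b].
/f/ (between /b/ and /u/): rule 4 targets it, but not between two vowels → unchanged [f].
/u/ (between /f/ and /x/) occurs in an unstressed syllable → [ə] by rule 2.
/x/ stays [x].
/l/ (between /x/ and /o/) fails the environment for rule 3, so it stays [l].
/o/ — between /l/ and /ʃ/; rule 2 does not apply here → [o].
/ʃ/ (word-final) is in the target of rule 4 but the environment (between two vowels) is not met → [ʃ].

[əʔtəbfəxˈloʃ]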